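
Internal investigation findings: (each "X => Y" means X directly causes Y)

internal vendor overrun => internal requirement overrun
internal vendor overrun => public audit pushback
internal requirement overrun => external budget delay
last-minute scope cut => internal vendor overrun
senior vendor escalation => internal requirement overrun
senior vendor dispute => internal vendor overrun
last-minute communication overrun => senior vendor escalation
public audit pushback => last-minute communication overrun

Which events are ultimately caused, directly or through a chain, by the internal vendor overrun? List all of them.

Direct effects: the public audit pushback, the internal requirement overrun.
2 steps out: the last-minute communication overrun, the external budget delay.
3 steps out: the senior vendor escalation.
Not reachable from it: the last-minute scope cut, the senior vendor dispute.

the external budget delay, the internal requirement overrun, the last-minute communication overrun, the public audit pushback, the senior vendor escalation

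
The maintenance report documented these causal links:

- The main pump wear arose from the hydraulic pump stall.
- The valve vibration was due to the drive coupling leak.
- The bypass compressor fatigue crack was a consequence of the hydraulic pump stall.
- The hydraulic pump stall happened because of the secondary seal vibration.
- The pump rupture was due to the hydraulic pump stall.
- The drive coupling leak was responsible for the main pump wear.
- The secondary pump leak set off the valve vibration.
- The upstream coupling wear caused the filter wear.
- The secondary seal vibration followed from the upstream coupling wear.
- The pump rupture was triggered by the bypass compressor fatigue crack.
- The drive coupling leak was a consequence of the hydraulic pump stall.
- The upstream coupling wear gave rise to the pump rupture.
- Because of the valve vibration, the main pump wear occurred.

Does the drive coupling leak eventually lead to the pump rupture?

The drive coupling leak leads to the valve vibration, the main pump wear; the pump rupture is not among them.

No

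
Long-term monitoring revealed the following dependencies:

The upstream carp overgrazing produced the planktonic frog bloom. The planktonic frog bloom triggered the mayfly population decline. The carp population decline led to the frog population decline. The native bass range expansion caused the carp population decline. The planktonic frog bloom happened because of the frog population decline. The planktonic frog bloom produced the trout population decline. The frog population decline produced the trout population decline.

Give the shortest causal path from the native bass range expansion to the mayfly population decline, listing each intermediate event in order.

the native bass range expansion → the carp population decline
the carp population decline → the frog population decline
the frog population decline → the planktonic frog bloom
the planktonic frog bloom → the mayfly population decline
Length: 4 steps.

the native bass range expansion → the carp population decline → the frog population decline → the planktonic frog bloom → the mayfly population decline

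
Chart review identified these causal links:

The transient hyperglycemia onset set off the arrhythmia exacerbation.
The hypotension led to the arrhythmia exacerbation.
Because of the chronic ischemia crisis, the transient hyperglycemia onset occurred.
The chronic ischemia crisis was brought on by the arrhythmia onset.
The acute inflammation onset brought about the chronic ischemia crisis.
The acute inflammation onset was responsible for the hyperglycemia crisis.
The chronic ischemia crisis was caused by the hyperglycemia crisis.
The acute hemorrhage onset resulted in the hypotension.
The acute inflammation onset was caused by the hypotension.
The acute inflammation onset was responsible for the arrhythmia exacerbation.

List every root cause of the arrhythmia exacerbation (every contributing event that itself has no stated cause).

Tracing upstream from the arrhythmia exacerbation: the arrhythmia exacerbation ← the hypotension ← the acute hemorrhage onset.
A separate upstream branch: the arrhythmia exacerbation ← the transient hyperglycemia onset ← the chronic ischemia crisis ← the arrhythmia onset.
Each of those chain origins has no stated cause.

the acute hemorrhage onset, the arrhythmia onset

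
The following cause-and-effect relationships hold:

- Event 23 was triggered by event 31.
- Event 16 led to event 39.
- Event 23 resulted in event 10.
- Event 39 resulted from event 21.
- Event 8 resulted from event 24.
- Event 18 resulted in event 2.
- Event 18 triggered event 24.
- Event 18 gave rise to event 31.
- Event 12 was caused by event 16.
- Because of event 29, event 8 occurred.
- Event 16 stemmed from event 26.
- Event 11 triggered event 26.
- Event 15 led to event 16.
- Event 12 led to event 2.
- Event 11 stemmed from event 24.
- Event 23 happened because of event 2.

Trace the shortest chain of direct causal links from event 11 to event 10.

event 11 → event 26 → event 16 → event 12 → event 2 → event 23 → event 10

event 11 → event 26
event 26 → event 16
event 16 → event 12
event 12 → event 2
event 2 → event 23
event 23 → event 10
Length: 6 steps.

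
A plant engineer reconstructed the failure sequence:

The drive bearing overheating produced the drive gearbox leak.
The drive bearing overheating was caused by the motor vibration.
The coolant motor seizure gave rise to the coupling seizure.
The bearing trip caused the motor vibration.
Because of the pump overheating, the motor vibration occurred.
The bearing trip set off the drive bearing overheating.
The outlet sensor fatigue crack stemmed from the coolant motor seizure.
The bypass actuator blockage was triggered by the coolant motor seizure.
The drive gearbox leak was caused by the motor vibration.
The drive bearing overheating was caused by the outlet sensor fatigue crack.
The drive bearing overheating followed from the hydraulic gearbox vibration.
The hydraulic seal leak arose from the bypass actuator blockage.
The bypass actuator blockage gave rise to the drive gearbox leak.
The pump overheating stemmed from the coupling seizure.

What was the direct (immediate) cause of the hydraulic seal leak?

Upstream contributors include the coolant motor seizure, but only the bypass actuator blockage feeds directly into the hydraulic seal leak.

the bypass actuator blockage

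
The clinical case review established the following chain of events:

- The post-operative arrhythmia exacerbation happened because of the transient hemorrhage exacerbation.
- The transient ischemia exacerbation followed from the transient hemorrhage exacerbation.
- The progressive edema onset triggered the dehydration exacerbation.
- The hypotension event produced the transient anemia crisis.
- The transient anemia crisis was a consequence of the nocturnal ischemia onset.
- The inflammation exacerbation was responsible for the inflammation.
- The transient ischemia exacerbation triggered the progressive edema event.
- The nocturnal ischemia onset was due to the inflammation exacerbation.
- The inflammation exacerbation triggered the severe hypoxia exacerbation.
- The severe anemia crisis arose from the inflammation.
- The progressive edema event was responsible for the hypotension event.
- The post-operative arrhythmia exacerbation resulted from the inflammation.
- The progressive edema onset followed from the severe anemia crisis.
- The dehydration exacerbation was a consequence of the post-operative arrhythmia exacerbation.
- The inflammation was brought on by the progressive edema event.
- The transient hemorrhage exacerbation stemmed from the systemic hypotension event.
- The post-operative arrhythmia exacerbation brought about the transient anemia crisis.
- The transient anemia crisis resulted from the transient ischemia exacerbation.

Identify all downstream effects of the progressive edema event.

the dehydration exacerbation, the hypotension event, the inflammation, the post-operative arrhythmia exacerbation, the progressive edema onset, the severe anemia crisis, the transient anemia crisis

Direct effects: the inflammation, the hypotension event.
2 steps out: the severe anemia crisis, the post-operative arrhythmia exacerbation, the transient anemia crisis.
3 steps out: the progressive edema onset, the dehydration exacerbation.
Not reachable from it: the inflammation exacerbation, the nocturnal ischemia onset, the systemic hypotension event, the transient hemorrhage exacerbation, the transient ischemia exacerbation, the severe hypoxia exacerbation.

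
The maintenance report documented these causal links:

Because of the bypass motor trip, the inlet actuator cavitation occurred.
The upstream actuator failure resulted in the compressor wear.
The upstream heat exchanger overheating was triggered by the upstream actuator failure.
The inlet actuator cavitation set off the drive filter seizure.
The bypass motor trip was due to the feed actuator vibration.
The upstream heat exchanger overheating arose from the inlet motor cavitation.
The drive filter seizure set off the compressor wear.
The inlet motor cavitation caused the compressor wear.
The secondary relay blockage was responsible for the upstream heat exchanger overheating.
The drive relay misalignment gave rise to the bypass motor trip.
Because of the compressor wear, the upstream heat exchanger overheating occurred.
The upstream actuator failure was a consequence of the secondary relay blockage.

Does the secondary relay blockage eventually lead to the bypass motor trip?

No

The secondary relay blockage leads to the upstream actuator failure, the compressor wear, the upstream heat exchanger overheating; the bypass motor trip is not among them.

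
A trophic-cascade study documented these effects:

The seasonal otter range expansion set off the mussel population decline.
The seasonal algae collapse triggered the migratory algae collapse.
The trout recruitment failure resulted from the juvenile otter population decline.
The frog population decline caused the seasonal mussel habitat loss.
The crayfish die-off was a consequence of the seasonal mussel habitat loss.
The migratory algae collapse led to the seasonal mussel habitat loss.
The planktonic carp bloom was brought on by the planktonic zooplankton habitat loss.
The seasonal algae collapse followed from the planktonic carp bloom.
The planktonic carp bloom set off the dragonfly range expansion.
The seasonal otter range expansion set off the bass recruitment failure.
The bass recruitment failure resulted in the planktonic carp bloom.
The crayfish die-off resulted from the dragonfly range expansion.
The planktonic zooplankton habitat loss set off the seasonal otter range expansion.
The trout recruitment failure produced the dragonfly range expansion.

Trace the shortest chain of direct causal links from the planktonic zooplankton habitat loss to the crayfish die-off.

the planktonic zooplankton habitat loss → the planktonic carp bloom → the dragonfly range expansion → the crayfish die-off

the planktonic zooplankton habitat loss → the planktonic carp bloom
the planktonic carp bloom → the dragonfly range expansion
the dragonfly range expansion → the crayfish die-off
Length: 3 steps.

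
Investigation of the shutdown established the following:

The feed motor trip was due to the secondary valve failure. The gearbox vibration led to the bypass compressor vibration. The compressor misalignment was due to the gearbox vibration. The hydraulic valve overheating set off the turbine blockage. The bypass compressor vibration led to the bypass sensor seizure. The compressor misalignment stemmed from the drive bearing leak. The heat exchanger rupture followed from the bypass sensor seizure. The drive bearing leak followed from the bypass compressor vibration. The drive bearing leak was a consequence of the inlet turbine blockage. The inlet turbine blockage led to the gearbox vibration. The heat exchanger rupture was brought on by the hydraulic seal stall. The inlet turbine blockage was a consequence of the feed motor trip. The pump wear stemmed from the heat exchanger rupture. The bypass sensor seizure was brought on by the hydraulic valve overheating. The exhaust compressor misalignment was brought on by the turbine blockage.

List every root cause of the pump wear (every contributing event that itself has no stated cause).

Tracing upstream from the pump wear: the pump wear ← the heat exchanger rupture ← the bypass sensor seizure ← the bypass compressor vibration ← the gearbox vibration ← the inlet turbine blockage ← the feed motor trip ← the secondary valve failure.
A separate upstream branch: the pump wear ← the heat exchanger rupture ← the bypass sensor seizure ← the hydraulic valve overheating.
A separate upstream branch: the pump wear ← the heat exchanger rupture ← the hydraulic seal stall.
Each of those chain origins has no stated cause.

the hydraulic seal stall, the hydraulic valve overheating, the secondary valve failure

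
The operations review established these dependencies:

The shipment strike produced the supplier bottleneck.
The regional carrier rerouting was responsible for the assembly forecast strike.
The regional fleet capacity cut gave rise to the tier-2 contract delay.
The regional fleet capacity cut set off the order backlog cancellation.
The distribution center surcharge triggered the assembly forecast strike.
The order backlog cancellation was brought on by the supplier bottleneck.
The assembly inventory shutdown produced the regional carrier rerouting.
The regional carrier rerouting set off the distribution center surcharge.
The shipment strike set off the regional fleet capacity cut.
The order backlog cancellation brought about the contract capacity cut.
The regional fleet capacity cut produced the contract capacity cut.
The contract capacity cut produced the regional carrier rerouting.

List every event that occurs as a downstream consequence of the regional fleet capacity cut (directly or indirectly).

Direct effects: the tier-2 contract delay, the order backlog cancellation, the contract capacity cut.
2 steps out: the regional carrier rerouting.
3 steps out: the distribution center surcharge, the assembly forecast strike.
Not reachable from it: the shipment strike, the supplier bottleneck, the assembly inventory shutdown.

the assembly forecast strike, the contract capacity cut, the distribution center surcharge, the order backlog cancellation, the regional carrier rerouting, the tier-2 contract delay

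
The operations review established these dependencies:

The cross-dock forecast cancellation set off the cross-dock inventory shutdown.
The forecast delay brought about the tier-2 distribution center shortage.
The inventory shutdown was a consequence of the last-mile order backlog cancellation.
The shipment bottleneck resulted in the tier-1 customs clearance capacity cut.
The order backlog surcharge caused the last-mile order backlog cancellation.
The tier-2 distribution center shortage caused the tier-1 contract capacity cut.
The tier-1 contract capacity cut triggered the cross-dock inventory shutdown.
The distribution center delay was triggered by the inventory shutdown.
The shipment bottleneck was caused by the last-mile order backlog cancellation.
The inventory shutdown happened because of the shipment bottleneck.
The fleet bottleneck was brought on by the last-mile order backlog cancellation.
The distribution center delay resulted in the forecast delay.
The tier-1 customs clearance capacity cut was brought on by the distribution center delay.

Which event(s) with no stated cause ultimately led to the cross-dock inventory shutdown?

the cross-dock forecast cancellation, the order backlog surcharge

Tracing upstream from the cross-dock inventory shutdown: the cross-dock inventory shutdown ← the tier-1 contract capacity cut ← the tier-2 distribution center shortage ← the forecast delay ← the distribution center delay ← the inventory shutdown ← the last-mile order backlog cancellation ← the order backlog surcharge.
A separate upstream branch: the cross-dock inventory shutdown ← the cross-dock forecast cancellation.
Each of those chain origins has no stated cause.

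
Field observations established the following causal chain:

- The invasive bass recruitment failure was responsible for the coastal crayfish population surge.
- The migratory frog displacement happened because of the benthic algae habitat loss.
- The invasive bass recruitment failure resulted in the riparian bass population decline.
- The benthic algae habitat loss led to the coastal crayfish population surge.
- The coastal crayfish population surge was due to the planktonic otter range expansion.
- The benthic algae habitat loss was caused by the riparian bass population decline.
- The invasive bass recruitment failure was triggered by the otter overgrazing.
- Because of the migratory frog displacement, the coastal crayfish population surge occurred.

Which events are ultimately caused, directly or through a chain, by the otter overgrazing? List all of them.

the benthic algae habitat loss, the coastal crayfish population surge, the invasive bass recruitment failure, the migratory frog displacement, the riparian bass population decline

Direct effects: the invasive bass recruitment failure.
2 steps out: the riparian bass population decline, the coastal crayfish population surge.
3 steps out: the benthic algae habitat loss.
4 steps out: the migratory frog displacement.
Not reachable from it: the planktonic otter range expansion.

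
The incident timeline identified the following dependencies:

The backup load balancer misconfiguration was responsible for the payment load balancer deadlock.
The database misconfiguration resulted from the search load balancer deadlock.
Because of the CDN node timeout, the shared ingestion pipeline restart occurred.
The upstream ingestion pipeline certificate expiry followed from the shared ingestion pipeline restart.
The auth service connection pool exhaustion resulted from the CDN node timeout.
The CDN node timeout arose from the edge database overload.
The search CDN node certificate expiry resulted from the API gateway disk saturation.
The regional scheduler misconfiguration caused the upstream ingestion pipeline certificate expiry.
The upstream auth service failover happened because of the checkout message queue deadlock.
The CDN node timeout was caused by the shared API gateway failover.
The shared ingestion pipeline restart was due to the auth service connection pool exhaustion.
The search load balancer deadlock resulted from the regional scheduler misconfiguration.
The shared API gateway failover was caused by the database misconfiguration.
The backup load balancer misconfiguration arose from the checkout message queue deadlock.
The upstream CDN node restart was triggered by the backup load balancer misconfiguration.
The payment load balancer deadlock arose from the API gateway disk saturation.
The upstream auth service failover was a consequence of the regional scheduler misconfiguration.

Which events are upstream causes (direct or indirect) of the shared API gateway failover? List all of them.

the database misconfiguration, the regional scheduler misconfiguration, the search load balancer deadlock

Immediate cause of the shared API gateway failover: the database misconfiguration.
Further upstream: the regional scheduler misconfiguration, the search load balancer deadlock.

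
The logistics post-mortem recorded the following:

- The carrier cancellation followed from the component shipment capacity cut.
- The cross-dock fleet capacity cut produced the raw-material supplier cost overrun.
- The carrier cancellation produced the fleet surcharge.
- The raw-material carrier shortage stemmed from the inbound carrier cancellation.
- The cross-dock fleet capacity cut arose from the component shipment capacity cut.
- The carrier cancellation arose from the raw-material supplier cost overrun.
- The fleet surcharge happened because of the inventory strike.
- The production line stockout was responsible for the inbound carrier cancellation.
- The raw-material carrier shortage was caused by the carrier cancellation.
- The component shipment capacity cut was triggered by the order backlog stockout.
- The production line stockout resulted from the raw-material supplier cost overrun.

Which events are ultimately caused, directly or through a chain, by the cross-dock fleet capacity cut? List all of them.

Direct effects: the raw-material supplier cost overrun.
2 steps out: the production line stockout, the carrier cancellation.
3 steps out: the inbound carrier cancellation, the raw-material carrier shortage, the fleet surcharge.
Not reachable from it: the order backlog stockout, the component shipment capacity cut, the inventory strike.

the carrier cancellation, the fleet surcharge, the inbound carrier cancellation, the production line stockout, the raw-material carrier shortage, the raw-material supplier cost overrun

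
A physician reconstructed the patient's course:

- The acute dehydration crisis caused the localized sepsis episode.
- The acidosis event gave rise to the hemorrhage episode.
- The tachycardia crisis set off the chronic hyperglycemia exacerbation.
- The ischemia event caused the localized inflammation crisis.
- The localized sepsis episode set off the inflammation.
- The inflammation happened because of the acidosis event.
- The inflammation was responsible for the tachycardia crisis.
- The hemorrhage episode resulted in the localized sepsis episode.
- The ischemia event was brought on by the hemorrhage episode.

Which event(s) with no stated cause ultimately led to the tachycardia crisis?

the acidosis event, the acute dehydration crisis

Tracing upstream from the tachycardia crisis: the tachycardia crisis ← the inflammation ← the acidosis event.
A separate upstream branch: the tachycardia crisis ← the inflammation ← the localized sepsis episode ← the acute dehydration crisis.
Each of those chain origins has no stated cause.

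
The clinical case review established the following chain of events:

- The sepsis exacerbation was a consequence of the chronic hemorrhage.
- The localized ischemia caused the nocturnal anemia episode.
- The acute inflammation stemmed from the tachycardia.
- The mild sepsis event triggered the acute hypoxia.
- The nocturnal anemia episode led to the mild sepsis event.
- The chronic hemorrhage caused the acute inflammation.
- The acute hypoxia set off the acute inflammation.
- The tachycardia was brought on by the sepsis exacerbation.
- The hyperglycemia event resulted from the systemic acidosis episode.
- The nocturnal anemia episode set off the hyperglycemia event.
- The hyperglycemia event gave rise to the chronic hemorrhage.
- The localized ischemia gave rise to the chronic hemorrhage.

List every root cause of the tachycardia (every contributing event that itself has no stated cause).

the localized ischemia, the systemic acidosis episode

Tracing upstream from the tachycardia: the tachycardia ← the sepsis exacerbation ← the chronic hemorrhage ← the localized ischemia.
A separate upstream branch: the tachycardia ← the sepsis exacerbation ← the chronic hemorrhage ← the hyperglycemia event ← the systemic acidosis episode.
Each of those chain origins has no stated cause.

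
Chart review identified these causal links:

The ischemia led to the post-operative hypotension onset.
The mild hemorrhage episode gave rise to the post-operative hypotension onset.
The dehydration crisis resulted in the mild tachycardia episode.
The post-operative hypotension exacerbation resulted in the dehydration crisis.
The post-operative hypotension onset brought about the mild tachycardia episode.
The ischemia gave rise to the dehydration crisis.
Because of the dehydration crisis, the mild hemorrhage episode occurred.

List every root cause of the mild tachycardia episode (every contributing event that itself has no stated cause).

the ischemia, the post-operative hypotension exacerbation

Tracing upstream from the mild tachycardia episode: the mild tachycardia episode ← the dehydration crisis ← the ischemia.
A separate upstream branch: the mild tachycardia episode ← the dehydration crisis ← the post-operative hypotension exacerbation.
Each of those chain origins has no stated cause.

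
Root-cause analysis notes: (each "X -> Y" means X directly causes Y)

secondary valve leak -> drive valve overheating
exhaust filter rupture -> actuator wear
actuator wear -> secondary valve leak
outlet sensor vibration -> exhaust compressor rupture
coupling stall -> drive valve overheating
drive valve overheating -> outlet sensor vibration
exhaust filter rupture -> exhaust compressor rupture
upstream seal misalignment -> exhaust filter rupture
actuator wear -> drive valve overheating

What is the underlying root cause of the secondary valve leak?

the upstream seal misalignment

Tracing upstream from the secondary valve leak: the secondary valve leak ← the actuator wear ← the exhaust filter rupture ← the upstream seal misalignment.
The upstream seal misalignment has no stated cause, so it is the root.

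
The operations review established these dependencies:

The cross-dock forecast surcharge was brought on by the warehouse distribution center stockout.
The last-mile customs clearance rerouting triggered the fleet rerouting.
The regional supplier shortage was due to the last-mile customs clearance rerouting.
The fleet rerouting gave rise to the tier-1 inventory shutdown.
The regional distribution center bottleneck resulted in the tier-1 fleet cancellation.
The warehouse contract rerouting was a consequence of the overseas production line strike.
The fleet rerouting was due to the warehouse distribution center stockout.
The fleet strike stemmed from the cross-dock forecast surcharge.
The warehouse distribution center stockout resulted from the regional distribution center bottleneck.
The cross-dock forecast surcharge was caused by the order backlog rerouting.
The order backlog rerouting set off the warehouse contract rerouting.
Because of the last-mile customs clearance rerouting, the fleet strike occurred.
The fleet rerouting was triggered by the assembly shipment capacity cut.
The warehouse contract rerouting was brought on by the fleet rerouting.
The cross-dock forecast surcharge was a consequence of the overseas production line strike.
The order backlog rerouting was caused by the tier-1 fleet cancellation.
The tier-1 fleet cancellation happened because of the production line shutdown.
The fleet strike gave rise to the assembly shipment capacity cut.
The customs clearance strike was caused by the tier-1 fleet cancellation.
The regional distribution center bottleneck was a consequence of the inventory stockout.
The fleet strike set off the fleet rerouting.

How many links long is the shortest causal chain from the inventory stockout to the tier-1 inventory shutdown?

Shortest chain: the inventory stockout → the regional distribution center bottleneck → the warehouse distribution center stockout → the fleet rerouting → the tier-1 inventory shutdown.

4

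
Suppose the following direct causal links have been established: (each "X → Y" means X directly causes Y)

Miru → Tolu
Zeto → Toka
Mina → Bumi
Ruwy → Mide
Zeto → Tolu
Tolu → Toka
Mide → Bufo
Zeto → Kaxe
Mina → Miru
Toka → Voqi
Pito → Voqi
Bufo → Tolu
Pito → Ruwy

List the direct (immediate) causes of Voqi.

Pito, Toka

Upstream contributors include Mina, Miru, Ruwy, Zeto, Mide, Bufo, Tolu, but only Pito, Toka feed directly into Voqi.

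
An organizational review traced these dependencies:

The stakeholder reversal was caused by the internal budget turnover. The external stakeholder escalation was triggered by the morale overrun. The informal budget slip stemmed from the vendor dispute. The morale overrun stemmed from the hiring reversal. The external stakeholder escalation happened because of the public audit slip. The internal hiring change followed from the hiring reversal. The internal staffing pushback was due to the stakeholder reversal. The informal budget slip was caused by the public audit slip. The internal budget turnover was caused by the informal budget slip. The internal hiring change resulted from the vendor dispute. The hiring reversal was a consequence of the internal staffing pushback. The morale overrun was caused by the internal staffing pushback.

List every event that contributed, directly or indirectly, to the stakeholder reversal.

the informal budget slip, the internal budget turnover, the public audit slip, the vendor dispute

Immediate cause of the stakeholder reversal: the internal budget turnover.
Further upstream: the vendor dispute, the public audit slip, the informal budget slip.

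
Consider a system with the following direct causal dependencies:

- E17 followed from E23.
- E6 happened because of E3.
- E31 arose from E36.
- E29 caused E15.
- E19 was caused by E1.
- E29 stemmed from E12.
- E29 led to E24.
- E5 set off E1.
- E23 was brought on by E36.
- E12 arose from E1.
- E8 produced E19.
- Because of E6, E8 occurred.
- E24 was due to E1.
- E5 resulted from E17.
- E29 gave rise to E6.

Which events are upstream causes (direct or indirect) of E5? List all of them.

Immediate cause of E5: E17.
Further upstream: E36, E23.

E17, E23, E36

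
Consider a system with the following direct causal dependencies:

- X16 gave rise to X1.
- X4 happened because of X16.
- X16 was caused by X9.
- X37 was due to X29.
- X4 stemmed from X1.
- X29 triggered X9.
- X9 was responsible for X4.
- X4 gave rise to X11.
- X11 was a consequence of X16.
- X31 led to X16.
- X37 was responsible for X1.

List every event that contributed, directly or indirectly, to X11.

X1, X16, X29, X31, X37, X4, X9

Immediate causes of X11: X16, X4.
Further upstream: X29, X9, X37, X31, X1.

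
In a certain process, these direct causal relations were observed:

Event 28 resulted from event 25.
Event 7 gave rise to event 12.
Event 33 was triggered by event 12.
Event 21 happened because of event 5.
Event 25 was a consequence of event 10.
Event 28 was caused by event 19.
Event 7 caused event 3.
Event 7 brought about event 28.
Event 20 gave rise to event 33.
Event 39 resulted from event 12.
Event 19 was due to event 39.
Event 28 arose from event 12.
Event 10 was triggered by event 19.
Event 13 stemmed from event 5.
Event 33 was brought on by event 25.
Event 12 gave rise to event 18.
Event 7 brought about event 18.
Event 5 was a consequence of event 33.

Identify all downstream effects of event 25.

Direct effects: event 33, event 28.
2 steps out: event 5.
3 steps out: event 21, event 13.
Not reachable from it: event 7, event 3, event 12, event 39, event 18, event 19, event 10, event 20.

event 13, event 21, event 28, event 33, event 5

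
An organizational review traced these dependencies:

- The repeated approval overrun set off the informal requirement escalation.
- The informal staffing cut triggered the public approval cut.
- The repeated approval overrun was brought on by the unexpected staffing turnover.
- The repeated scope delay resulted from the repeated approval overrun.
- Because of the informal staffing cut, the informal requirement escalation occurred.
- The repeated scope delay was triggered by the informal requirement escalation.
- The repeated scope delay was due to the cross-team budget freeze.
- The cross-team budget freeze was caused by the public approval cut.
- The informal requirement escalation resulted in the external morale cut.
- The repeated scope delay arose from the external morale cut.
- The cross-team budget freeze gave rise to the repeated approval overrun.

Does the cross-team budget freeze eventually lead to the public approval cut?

The cross-team budget freeze leads to the repeated approval overrun, the informal requirement escalation, the external morale cut, the repeated scope delay; the public approval cut is not among them.

No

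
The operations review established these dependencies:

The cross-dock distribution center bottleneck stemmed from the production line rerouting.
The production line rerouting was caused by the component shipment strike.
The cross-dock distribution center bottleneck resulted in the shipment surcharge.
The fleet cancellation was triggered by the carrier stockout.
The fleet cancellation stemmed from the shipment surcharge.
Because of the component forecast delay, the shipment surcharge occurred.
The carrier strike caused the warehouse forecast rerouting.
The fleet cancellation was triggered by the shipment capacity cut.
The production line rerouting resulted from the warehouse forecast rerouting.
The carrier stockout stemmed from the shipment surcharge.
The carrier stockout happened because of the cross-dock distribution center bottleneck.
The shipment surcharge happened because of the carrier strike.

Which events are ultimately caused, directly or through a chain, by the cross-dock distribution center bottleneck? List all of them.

Direct effects: the shipment surcharge, the carrier stockout.
2 steps out: the fleet cancellation.
Not reachable from it: the component forecast delay, the carrier strike, the warehouse forecast rerouting, the component shipment strike, the production line rerouting, the shipment capacity cut.

the carrier stockout, the fleet cancellation, the shipment surcharge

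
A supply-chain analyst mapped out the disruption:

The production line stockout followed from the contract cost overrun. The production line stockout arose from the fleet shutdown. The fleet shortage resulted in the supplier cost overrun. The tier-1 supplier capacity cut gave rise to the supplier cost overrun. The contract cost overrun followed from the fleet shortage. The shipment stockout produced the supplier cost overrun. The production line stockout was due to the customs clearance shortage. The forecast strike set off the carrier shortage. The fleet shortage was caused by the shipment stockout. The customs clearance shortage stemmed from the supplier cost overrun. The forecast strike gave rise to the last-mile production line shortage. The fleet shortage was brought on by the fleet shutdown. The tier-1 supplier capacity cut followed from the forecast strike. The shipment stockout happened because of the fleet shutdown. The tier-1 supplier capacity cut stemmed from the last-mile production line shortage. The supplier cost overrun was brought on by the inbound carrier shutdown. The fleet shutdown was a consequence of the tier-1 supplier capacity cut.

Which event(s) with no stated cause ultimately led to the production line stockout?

the forecast strike, the inbound carrier shutdown

Tracing upstream from the production line stockout: the production line stockout ← the fleet shutdown ← the tier-1 supplier capacity cut ← the forecast strike.
A separate upstream branch: the production line stockout ← the customs clearance shortage ← the supplier cost overrun ← the inbound carrier shutdown.
Each of those chain origins has no stated cause.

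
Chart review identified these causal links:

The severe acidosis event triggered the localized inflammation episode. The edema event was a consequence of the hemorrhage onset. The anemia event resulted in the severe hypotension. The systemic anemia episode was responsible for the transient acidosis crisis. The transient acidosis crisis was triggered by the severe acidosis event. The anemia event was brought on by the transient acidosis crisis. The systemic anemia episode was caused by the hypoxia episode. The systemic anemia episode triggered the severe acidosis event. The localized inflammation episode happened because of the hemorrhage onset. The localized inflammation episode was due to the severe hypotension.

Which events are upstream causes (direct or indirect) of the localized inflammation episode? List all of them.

Immediate causes of the localized inflammation episode: the hemorrhage onset, the severe acidosis event, the severe hypotension.
Further upstream: the hypoxia episode, the systemic anemia episode, the transient acidosis crisis, the anemia event.

the anemia event, the hemorrhage onset, the hypoxia episode, the severe acidosis event, the severe hypotension, the systemic anemia episode, the transient acidosis crisis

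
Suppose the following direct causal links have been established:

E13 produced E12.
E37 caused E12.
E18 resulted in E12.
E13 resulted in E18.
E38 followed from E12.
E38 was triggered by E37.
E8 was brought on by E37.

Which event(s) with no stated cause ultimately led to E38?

E13, E37

Tracing upstream from E38: E38 ← E37.
A separate upstream branch: E38 ← E12 ← E13.
Each of those chain origins has no stated cause.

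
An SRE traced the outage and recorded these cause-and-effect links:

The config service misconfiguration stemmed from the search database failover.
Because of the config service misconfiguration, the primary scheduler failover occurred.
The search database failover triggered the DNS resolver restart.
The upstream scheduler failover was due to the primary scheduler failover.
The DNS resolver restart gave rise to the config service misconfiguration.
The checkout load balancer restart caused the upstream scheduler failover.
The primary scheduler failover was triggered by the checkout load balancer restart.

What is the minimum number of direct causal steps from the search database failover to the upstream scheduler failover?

Shortest chain: the search database failover → the config service misconfiguration → the primary scheduler failover → the upstream scheduler failover.

3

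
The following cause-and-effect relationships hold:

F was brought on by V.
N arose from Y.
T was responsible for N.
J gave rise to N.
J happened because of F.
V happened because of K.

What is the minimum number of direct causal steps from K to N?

4

Shortest chain: K → V → F → J → N.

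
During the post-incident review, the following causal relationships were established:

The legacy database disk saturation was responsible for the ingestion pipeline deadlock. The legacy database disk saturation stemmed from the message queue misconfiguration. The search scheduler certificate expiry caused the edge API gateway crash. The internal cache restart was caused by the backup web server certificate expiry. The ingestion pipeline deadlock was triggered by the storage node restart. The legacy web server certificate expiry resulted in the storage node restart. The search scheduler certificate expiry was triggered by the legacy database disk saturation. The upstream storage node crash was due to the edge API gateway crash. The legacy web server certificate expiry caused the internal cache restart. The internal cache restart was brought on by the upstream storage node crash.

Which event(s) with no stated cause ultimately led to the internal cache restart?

the backup web server certificate expiry, the legacy web server certificate expiry, the message queue misconfiguration

Tracing upstream from the internal cache restart: the internal cache restart ← the legacy web server certificate expiry.
A separate upstream branch: the internal cache restart ← the upstream storage node crash ← the edge API gateway crash ← the search scheduler certificate expiry ← the legacy database disk saturation ← the message queue misconfiguration.
A separate upstream branch: the internal cache restart ← the backup web server certificate expiry.
Each of those chain origins has no stated cause.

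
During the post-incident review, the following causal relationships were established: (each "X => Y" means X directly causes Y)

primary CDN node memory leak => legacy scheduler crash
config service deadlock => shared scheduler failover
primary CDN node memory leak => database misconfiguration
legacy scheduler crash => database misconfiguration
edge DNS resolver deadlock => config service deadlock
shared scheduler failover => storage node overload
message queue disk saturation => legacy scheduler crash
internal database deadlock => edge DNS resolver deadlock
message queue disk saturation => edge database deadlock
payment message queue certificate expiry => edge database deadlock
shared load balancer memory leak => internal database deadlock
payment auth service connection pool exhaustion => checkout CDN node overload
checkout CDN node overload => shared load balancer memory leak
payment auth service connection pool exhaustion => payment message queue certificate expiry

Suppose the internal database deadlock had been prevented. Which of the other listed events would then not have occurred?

Downstream of the internal database deadlock: the edge DNS resolver deadlock, the config service deadlock, the shared scheduler failover, the storage node overload.

the config service deadlock, the edge DNS resolver deadlock, the shared scheduler failover, the storage node overload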